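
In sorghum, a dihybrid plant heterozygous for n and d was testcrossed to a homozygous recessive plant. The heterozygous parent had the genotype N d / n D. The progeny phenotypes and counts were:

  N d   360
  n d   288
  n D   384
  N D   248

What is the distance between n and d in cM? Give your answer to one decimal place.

41.9 cM

The recombinant classes are N D and n d: 248 + 288 = 536.
Recombination frequency = 536/1280 = 0.4188 ≈ 41.9%, i.e. 41.9 cM.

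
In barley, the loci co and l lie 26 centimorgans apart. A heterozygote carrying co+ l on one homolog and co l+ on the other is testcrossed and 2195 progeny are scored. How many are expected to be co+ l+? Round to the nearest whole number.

285

A map distance of 26 centimorgans corresponds to a recombination frequency of 0.260.
The F1 is co+ l / co l+, so co+ l+ is a recombinant gamete class with expected frequency r/2 = 0.260/2 = 0.1300.
Expected number = 0.1300 × 2195 = 285.35 ≈ 285.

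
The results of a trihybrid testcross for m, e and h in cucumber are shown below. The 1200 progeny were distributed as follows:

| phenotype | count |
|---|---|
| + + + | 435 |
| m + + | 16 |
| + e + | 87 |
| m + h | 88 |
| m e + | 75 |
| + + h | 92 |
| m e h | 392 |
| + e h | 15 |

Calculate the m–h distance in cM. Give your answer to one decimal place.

16.5 cM

The two most frequent reciprocal classes, m e h and + + +, are the parental types, so the F1 was m e h / + + +.
The two rarest classes, + e h and m + +, are the double crossovers. Comparing them with the parentals, only the m allele has switched, so m is the middle locus and the order is h – m – e.
Crossovers in the h–m interval produce the single-crossover classes m e + and + + h (75 + 92 = 167) plus the double crossovers (31).
RF(h–m) = (167 + 31) / 1200 = 198/1200 = 0.1650 → 16.5 cM.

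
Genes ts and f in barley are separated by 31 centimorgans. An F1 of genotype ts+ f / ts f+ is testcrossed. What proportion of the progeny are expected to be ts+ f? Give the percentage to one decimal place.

34.5%

A map distance of 31 centimorgans corresponds to a recombination frequency of 0.310.
The F1 is ts+ f / ts f+, so ts+ f is a parental gamete class with expected frequency (1 − r)/2 = 0.690/2 = 0.3450.
That is 0.3450 = 34.5% of the progeny.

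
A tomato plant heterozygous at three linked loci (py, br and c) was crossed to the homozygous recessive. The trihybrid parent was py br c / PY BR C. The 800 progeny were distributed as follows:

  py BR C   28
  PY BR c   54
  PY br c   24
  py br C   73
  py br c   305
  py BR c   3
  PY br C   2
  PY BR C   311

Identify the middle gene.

br

The two rarest classes, py BR c and PY br C, are the double crossovers. Comparing them with the parentals, only the br allele has switched, so br is the middle locus and the order is py – br – c.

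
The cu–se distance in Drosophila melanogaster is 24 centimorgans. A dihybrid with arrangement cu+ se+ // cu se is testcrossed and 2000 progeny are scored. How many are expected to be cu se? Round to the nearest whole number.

A map distance of 24 centimorgans corresponds to a recombination frequency of 0.240.
The F1 is cu+ se+ / cu se, so cu se is a parental gamete class with expected frequency (1 − r)/2 = 0.760/2 = 0.3800.
Expected number = 0.3800 × 2000 = 760.00 ≈ 760.

760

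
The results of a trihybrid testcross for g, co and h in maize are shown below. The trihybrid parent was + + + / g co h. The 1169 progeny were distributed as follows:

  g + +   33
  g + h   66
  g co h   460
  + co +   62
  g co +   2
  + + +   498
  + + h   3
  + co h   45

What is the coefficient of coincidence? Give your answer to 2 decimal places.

0.53

The two rarest classes, + + h and g co +, are the double crossovers. Comparing them with the parentals, only the h allele has switched, so h is the middle locus and the order is co – h – g.
co–h: (128 + 5)/1169 = 0.1138; h–g: (78 + 5)/1169 = 0.0710.
Expected DCO frequency = 0.1138 × 0.0710 ≈ 0.00808; observed = 5/1169 ≈ 0.00428.
Coefficient of coincidence = 0.00428/0.00808 ≈ 0.53.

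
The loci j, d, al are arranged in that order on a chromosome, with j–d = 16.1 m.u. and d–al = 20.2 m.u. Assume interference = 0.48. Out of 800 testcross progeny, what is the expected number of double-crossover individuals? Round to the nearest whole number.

14

Map distances give recombination frequencies of 0.161 and 0.202 for the two intervals.
With interference 0.48 (so coincidence = 0.52), expected double-crossover frequency = 0.161 × 0.202 × 0.52 = 0.01691.
Expected number = 0.01691 × 800 = 13.53 ≈ 14.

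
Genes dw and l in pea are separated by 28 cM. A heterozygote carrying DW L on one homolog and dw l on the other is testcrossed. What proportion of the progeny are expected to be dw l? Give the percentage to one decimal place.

36.0%

A map distance of 28 cM corresponds to a recombination frequency of 0.280.
The F1 is DW L / dw l, so dw l is a parental gamete class with expected frequency (1 − r)/2 = 0.720/2 = 0.3600.
That is 0.3600 = 36.0% of the progeny.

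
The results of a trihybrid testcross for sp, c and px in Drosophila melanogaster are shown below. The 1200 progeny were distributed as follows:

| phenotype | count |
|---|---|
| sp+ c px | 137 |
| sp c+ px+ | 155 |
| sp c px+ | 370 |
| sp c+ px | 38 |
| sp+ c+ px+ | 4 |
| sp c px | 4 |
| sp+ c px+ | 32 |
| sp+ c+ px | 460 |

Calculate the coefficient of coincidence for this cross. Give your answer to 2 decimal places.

The two most frequent reciprocal classes, sp+ c+ px and sp c px+, are the parental types, so the F1 was sp+ c+ px / sp c px+.
The two rarest classes, sp+ c+ px+ and sp c px, are the double crossovers. Comparing them with the parentals, only the px allele has switched, so px is the middle locus and the order is c – px – sp.
c–px: (292 + 8)/1200 = 0.2500; px–sp: (70 + 8)/1200 = 0.0650.
Expected DCO frequency = 0.2500 × 0.0650 ≈ 0.01625; observed = 8/1200 ≈ 0.00667.
Coefficient of coincidence = 0.00667/0.01625 ≈ 0.41.

0.41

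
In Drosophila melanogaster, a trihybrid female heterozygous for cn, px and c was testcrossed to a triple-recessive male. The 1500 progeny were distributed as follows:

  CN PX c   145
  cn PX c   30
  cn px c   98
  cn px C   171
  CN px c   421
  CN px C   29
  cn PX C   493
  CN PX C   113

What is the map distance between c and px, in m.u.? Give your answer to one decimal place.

25.0 m.u.

The two most frequent reciprocal classes, CN px c and cn PX C, are the parental types, so the F1 was CN px c / cn PX C.
The two rarest classes, CN px C and cn PX c, are the double crossovers. Comparing them with the parentals, only the c allele has switched, so c is the middle locus and the order is cn – c – px.
Crossovers in the c–px interval produce the single-crossover classes CN PX c and cn px C (145 + 171 = 316) plus the double crossovers (59).
RF(c–px) = (316 + 59) / 1500 = 375/1500 = 0.2500 → 25.0 m.u.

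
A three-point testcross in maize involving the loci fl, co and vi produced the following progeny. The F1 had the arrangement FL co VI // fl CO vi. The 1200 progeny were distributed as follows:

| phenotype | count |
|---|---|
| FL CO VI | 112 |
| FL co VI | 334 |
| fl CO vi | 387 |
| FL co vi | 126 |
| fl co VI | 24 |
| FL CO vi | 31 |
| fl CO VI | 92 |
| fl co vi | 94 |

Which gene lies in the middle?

The two rarest classes, fl co VI and FL CO vi, are the double crossovers. Comparing them with the parentals, only the fl allele has switched, so fl is the middle locus and the order is vi – fl – co.

fl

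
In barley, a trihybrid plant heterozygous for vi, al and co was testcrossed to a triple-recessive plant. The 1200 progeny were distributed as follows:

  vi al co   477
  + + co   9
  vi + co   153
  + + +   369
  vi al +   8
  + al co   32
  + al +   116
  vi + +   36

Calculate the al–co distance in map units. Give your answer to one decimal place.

23.8 map units

The two most frequent reciprocal classes, vi al co and + + +, are the parental types, so the F1 was vi al co / + + +.
The two rarest classes, vi al + and + + co, are the double crossovers. Comparing them with the parentals, only the co allele has switched, so co is the middle locus and the order is vi – co – al.
Crossovers in the co–al interval produce the single-crossover classes vi + co and + al + (153 + 116 = 269) plus the double crossovers (17).
RF(co–al) = (269 + 17) / 1200 = 286/1200 = 0.2383 → 23.8 map units.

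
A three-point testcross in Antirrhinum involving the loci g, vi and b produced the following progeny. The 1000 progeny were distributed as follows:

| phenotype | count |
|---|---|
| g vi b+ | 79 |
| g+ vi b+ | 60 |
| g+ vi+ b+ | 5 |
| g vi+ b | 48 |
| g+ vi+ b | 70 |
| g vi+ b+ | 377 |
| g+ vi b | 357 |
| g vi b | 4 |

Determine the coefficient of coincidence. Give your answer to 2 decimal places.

The two most frequent reciprocal classes, g+ vi b and g vi+ b+, are the parental types, so the F1 was g+ vi b / g vi+ b+.
The two rarest classes, g vi b and g+ vi+ b+, are the double crossovers. Comparing them with the parentals, only the g allele has switched, so g is the middle locus and the order is b – g – vi.
b–g: (108 + 9)/1000 = 0.1170; g–vi: (149 + 9)/1000 = 0.1580.
Expected DCO frequency = 0.1170 × 0.1580 ≈ 0.01849; observed = 9/1000 ≈ 0.00900.
Coefficient of coincidence = 0.00900/0.01849 ≈ 0.49.

0.49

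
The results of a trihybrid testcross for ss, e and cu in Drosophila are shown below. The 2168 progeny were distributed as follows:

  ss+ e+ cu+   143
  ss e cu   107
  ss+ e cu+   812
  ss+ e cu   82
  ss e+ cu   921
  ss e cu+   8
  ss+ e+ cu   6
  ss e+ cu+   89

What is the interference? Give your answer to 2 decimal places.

The two most frequent reciprocal classes, ss e+ cu and ss+ e cu+, are the parental types, so the F1 was ss e+ cu / ss+ e cu+.
The two rarest classes, ss+ e+ cu and ss e cu+, are the double crossovers. Comparing them with the parentals, only the ss allele has switched, so ss is the middle locus and the order is e – ss – cu.
e–ss: (250 + 14)/2168 = 0.1218; ss–cu: (171 + 14)/2168 = 0.0853.
Expected DCO frequency = 0.1218 × 0.0853 ≈ 0.01039; observed = 14/2168 ≈ 0.00646.
Coefficient of coincidence = 0.00646/0.01039 ≈ 0.62; interference = 1 − 0.62 = 0.38.

0.38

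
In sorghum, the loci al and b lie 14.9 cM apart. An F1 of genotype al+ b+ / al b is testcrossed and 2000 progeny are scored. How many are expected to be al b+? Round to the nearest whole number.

A map distance of 14.9 cM corresponds to a recombination frequency of 0.149.
The F1 is al+ b+ / al b, so al b+ is a recombinant gamete class with expected frequency r/2 = 0.149/2 = 0.0745.
Expected number = 0.0745 × 2000 = 149.00 ≈ 149.

149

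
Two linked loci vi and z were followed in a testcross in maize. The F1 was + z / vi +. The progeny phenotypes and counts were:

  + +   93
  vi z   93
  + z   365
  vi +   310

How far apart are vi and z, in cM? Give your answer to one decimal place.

The recombinant classes are + + and vi z: 93 + 93 = 186.
Recombination frequency = 186/861 = 0.2160 ≈ 21.6%, i.e. 21.6 cM.

21.6 cM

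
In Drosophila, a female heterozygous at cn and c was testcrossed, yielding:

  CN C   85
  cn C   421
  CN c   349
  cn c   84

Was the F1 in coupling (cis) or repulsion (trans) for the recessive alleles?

The two most frequent classes are CN c (349) and cn C (421); these are the parental (non-recombinant) types.
So the F1 carried CN c on one chromosome and cn C on the other — the recessive alleles are on opposite chromosomes (trans / repulsion).

trans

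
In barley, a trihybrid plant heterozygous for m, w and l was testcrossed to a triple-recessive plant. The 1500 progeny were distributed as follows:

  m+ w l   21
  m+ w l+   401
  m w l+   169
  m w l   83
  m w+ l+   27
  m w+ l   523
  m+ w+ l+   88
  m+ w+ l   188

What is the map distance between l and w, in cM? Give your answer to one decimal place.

14.6 cM

The two most frequent reciprocal classes, m+ w l+ and m w+ l, are the parental types, so the F1 was m+ w l+ / m w+ l.
The two rarest classes, m+ w l and m w+ l+, are the double crossovers. Comparing them with the parentals, only the l allele has switched, so l is the middle locus and the order is w – l – m.
Crossovers in the w–l interval produce the single-crossover classes m+ w+ l+ and m w l (88 + 83 = 171) plus the double crossovers (48).
RF(w–l) = (171 + 48) / 1500 = 219/1500 = 0.1460 → 14.6 cM.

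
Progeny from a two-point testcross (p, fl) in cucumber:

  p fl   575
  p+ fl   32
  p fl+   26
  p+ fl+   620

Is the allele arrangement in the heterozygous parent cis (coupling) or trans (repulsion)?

The two most frequent classes are p+ fl+ (620) and p fl (575); these are the parental (non-recombinant) types.
So the F1 carried p+ fl+ on one chromosome and p fl on the other — the recessive alleles are on the same chromosome (cis / coupling).

cis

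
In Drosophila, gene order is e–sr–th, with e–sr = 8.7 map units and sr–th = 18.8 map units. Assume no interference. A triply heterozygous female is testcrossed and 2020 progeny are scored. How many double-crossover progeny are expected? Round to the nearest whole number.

33

Map distances give recombination frequencies of 0.087 and 0.188 for the two intervals.
With no interference, expected double-crossover frequency = 0.087 × 0.188 = 0.01636.
Expected number = 0.01636 × 2020 = 33.04 ≈ 33.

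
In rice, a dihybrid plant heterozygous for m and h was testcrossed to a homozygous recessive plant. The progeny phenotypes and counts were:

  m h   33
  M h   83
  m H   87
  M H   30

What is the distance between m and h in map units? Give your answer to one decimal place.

The two most frequent classes, M h (83) and m H (87), are the parental types, so the F1 was M h / m H.
The recombinant classes are M H and m h: 30 + 33 = 63.
Recombination frequency = 63/233 = 0.2704 ≈ 27.0%, i.e. 27.0 map units.

27.0 map units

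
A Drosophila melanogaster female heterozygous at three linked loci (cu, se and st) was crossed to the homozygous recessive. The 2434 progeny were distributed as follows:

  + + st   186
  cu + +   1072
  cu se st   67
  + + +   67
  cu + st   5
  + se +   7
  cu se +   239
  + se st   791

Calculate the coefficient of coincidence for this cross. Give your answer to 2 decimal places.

The two most frequent reciprocal classes, cu + + and + se st, are the parental types, so the F1 was cu + + / + se st.
The two rarest classes, cu + st and + se +, are the double crossovers. Comparing them with the parentals, only the st allele has switched, so st is the middle locus and the order is se – st – cu.
se–st: (425 + 12)/2434 = 0.1795; st–cu: (134 + 12)/2434 = 0.0600.
Expected DCO frequency = 0.1795 × 0.0600 ≈ 0.01077; observed = 12/2434 ≈ 0.00493.
Coefficient of coincidence = 0.00493/0.01077 ≈ 0.46.

0.46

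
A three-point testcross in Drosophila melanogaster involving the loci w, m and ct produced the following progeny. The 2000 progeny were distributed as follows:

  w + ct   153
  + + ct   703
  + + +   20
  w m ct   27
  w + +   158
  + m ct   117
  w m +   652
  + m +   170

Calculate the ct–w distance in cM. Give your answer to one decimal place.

18.5 cM

The two most frequent reciprocal classes, + + ct and w m +, are the parental types, so the F1 was + + ct / w m +.
The two rarest classes, + + + and w m ct, are the double crossovers. Comparing them with the parentals, only the ct allele has switched, so ct is the middle locus and the order is w – ct – m.
Crossovers in the w–ct interval produce the single-crossover classes w + ct and + m + (153 + 170 = 323) plus the double crossovers (47).
RF(w–ct) = (323 + 47) / 2000 = 370/2000 = 0.1850 → 18.5 cM.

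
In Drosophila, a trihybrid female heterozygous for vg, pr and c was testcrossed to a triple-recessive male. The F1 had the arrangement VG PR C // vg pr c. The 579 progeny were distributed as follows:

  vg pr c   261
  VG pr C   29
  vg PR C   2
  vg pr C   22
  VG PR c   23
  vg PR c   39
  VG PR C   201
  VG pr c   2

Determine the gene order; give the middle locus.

The two rarest classes, vg PR C and VG pr c, are the double crossovers. Comparing them with the parentals, only the vg allele has switched, so vg is the middle locus and the order is c – vg – pr.

vg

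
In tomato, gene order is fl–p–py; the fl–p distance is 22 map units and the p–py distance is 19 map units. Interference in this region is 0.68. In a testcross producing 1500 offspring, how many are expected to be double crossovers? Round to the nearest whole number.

20

Map distances give recombination frequencies of 0.220 and 0.190 for the two intervals.
With interference 0.68 (so coincidence = 0.32), expected double-crossover frequency = 0.220 × 0.190 × 0.32 = 0.01338.
Expected number = 0.01338 × 1500 = 20.06 ≈ 20.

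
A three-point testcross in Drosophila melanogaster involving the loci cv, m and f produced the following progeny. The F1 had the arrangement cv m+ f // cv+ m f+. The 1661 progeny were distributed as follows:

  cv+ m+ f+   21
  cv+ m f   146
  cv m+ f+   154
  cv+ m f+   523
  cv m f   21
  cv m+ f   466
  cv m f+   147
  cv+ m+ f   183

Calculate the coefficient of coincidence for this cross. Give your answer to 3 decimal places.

The two rarest classes, cv m f and cv+ m+ f+, are the double crossovers. Comparing them with the parentals, only the m allele has switched, so m is the middle locus and the order is cv – m – f.
cv–m: (330 + 42)/1661 = 0.2240; m–f: (300 + 42)/1661 = 0.2059.
Expected DCO frequency = 0.2240 × 0.2059 ≈ 0.04612; observed = 42/1661 ≈ 0.02529.
Coefficient of coincidence = 0.02529/0.04612 ≈ 0.548.

0.548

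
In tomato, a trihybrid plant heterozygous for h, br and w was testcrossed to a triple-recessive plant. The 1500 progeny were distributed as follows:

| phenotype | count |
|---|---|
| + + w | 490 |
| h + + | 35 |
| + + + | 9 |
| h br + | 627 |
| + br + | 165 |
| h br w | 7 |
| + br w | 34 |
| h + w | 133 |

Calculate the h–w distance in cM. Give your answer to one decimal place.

The two most frequent reciprocal classes, h br + and + + w, are the parental types, so the F1 was h br + / + + w.
The two rarest classes, h br w and + + +, are the double crossovers. Comparing them with the parentals, only the w allele has switched, so w is the middle locus and the order is br – w – h.
Crossovers in the w–h interval produce the single-crossover classes + br + and h + w (165 + 133 = 298) plus the double crossovers (16).
RF(w–h) = (298 + 16) / 1500 = 314/1500 = 0.2093 → 20.9 cM.

20.9 cM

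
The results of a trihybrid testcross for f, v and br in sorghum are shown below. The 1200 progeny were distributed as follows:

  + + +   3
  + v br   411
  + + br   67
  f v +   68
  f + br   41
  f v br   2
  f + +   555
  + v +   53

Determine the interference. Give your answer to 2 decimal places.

The two most frequent reciprocal classes, + v br and f + +, are the parental types, so the F1 was + v br / f + +.
The two rarest classes, f v br and + + +, are the double crossovers. Comparing them with the parentals, only the f allele has switched, so f is the middle locus and the order is br – f – v.
br–f: (94 + 5)/1200 = 0.0825; f–v: (135 + 5)/1200 = 0.1167.
Expected DCO frequency = 0.0825 × 0.1167 ≈ 0.00963; observed = 5/1200 ≈ 0.00417.
Coefficient of coincidence = 0.00417/0.00963 ≈ 0.43; interference = 1 − 0.43 = 0.57.

0.57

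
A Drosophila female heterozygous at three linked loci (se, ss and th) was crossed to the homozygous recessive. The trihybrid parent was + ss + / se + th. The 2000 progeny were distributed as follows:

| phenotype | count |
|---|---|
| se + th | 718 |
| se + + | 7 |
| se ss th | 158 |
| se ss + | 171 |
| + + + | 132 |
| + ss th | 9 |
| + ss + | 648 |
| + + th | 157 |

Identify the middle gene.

th

The two rarest classes, + ss th and se + +, are the double crossovers. Comparing them with the parentals, only the th allele has switched, so th is the middle locus and the order is se – th – ss.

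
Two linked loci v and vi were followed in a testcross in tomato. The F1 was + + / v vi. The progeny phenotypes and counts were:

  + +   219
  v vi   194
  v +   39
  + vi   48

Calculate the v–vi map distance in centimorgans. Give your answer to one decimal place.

The recombinant classes are + vi and v +: 48 + 39 = 87.
Recombination frequency = 87/500 = 0.1740 ≈ 17.4%, i.e. 17.4 centimorgans.

17.4 centimorgans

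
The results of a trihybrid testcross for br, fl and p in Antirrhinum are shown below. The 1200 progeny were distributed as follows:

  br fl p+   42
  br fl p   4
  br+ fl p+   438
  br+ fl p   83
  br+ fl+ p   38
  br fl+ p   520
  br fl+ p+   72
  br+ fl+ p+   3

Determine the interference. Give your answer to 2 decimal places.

0.40

The two most frequent reciprocal classes, br+ fl p+ and br fl+ p, are the parental types, so the F1 was br+ fl p+ / br fl+ p.
The two rarest classes, br+ fl+ p+ and br fl p, are the double crossovers. Comparing them with the parentals, only the fl allele has switched, so fl is the middle locus and the order is p – fl – br.
p–fl: (155 + 7)/1200 = 0.1350; fl–br: (80 + 7)/1200 = 0.0725.
Expected DCO frequency = 0.1350 × 0.0725 ≈ 0.00979; observed = 7/1200 ≈ 0.00583.
Coefficient of coincidence = 0.00583/0.00979 ≈ 0.60; interference = 1 − 0.60 = 0.40.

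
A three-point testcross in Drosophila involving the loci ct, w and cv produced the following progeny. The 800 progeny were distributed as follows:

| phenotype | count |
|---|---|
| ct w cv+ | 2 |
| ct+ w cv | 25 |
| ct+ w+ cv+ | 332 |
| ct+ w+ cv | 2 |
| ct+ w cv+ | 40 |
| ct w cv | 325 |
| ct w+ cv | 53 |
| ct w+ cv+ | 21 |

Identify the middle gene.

cv

The two most frequent reciprocal classes, ct w cv and ct+ w+ cv+, are the parental types, so the F1 was ct w cv / ct+ w+ cv+.
The two rarest classes, ct w cv+ and ct+ w+ cv, are the double crossovers. Comparing them with the parentals, only the cv allele has switched, so cv is the middle locus and the order is w – cv – ct.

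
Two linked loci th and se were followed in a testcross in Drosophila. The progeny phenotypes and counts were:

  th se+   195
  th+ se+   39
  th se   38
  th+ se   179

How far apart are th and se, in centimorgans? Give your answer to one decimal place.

17.1 centimorgans

The two most frequent classes, th+ se (179) and th se+ (195), are the parental types, so the F1 was th+ se / th se+.
The recombinant classes are th+ se+ and th se: 39 + 38 = 77.
Recombination frequency = 77/451 = 0.1707 ≈ 17.1%, i.e. 17.1 centimorgans.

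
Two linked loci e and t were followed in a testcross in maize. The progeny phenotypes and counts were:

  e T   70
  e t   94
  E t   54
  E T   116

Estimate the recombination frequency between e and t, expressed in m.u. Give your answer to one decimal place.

37.1 m.u.

The two most frequent classes, E T (116) and e t (94), are the parental types, so the F1 was E T / e t.
The recombinant classes are E t and e T: 54 + 70 = 124.
Recombination frequency = 124/334 = 0.3713 ≈ 37.1%, i.e. 37.1 m.u.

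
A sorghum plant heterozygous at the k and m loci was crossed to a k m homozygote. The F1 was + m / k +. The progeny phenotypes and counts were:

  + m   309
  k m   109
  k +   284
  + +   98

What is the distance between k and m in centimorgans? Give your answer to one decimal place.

The recombinant classes are + + and k m: 98 + 109 = 207.
Recombination frequency = 207/800 = 0.2587 ≈ 25.9%, i.e. 25.9 centimorgans.

25.9 centimorgans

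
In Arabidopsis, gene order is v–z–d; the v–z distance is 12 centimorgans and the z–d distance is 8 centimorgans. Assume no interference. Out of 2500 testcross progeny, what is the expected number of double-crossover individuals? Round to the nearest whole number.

24

Map distances give recombination frequencies of 0.120 and 0.080 for the two intervals.
With no interference, expected double-crossover frequency = 0.120 × 0.080 = 0.00960.
Expected number = 0.00960 × 2500 = 24.00 ≈ 24.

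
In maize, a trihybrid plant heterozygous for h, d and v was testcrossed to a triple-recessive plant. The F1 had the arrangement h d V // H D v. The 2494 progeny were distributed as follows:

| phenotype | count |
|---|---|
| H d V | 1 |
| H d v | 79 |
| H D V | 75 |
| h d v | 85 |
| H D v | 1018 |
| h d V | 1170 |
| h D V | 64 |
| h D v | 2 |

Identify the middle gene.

h

The two rarest classes, H d V and h D v, are the double crossovers. Comparing them with the parentals, only the h allele has switched, so h is the middle locus and the order is v – h – d.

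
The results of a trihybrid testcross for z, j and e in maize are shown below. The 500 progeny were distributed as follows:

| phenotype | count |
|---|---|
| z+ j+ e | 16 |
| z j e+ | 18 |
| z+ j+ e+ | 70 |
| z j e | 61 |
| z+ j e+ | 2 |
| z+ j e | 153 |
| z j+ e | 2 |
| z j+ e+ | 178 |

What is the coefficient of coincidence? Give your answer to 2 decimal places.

0.39

The two most frequent reciprocal classes, z+ j e and z j+ e+, are the parental types, so the F1 was z+ j e / z j+ e+.
The two rarest classes, z+ j e+ and z j+ e, are the double crossovers. Comparing them with the parentals, only the e allele has switched, so e is the middle locus and the order is z – e – j.
z–e: (131 + 4)/500 = 0.2700; e–j: (34 + 4)/500 = 0.0760.
Expected DCO frequency = 0.2700 × 0.0760 ≈ 0.02052; observed = 4/500 ≈ 0.00800.
Coefficient of coincidence = 0.00800/0.02052 ≈ 0.39.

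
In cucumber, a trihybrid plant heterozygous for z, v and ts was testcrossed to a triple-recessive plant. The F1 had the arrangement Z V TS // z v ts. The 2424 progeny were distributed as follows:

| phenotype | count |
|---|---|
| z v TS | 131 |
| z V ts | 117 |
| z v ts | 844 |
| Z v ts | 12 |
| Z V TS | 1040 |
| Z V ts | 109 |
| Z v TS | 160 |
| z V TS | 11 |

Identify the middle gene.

z

The two rarest classes, z V TS and Z v ts, are the double crossovers. Comparing them with the parentals, only the z allele has switched, so z is the middle locus and the order is v – z – ts.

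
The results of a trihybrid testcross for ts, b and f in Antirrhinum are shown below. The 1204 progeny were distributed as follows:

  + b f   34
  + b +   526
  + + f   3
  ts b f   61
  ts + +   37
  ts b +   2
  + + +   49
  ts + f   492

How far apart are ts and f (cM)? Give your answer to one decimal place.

The two most frequent reciprocal classes, + b + and ts + f, are the parental types, so the F1 was + b + / ts + f.
The two rarest classes, ts b + and + + f, are the double crossovers. Comparing them with the parentals, only the ts allele has switched, so ts is the middle locus and the order is f – ts – b.
Crossovers in the f–ts interval produce the single-crossover classes + b f and ts + + (34 + 37 = 71) plus the double crossovers (5).
RF(f–ts) = (71 + 5) / 1204 = 76/1204 = 0.0631 → 6.3 cM.

6.3 cM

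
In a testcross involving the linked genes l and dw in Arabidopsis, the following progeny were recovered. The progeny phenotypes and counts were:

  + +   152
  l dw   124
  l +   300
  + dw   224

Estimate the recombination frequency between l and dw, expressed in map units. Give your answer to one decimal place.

34.5 map units

The two most frequent classes, + dw (224) and l + (300), are the parental types, so the F1 was + dw / l +.
The recombinant classes are + + and l dw: 152 + 124 = 276.
Recombination frequency = 276/800 = 0.3450 ≈ 34.5%, i.e. 34.5 map units.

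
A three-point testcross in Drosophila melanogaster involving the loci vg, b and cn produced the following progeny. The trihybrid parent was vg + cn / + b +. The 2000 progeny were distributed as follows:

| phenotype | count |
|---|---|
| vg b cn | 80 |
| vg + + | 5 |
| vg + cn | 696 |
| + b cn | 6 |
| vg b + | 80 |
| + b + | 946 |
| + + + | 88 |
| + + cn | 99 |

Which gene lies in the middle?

cn

The two rarest classes, vg + + and + b cn, are the double crossovers. Comparing them with the parentals, only the cn allele has switched, so cn is the middle locus and the order is b – cn – vg.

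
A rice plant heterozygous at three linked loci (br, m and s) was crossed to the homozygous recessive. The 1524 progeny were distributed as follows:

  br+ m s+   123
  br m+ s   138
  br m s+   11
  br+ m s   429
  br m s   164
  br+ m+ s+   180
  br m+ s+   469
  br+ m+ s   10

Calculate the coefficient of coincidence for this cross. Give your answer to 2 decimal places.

The two most frequent reciprocal classes, br m+ s+ and br+ m s, are the parental types, so the F1 was br m+ s+ / br+ m s.
The two rarest classes, br m s+ and br+ m+ s, are the double crossovers. Comparing them with the parentals, only the m allele has switched, so m is the middle locus and the order is s – m – br.
s–m: (261 + 21)/1524 = 0.1850; m–br: (344 + 21)/1524 = 0.2395.
Expected DCO frequency = 0.1850 × 0.2395 ≈ 0.04431; observed = 21/1524 ≈ 0.01378.
Coefficient of coincidence = 0.01378/0.04431 ≈ 0.31.

0.31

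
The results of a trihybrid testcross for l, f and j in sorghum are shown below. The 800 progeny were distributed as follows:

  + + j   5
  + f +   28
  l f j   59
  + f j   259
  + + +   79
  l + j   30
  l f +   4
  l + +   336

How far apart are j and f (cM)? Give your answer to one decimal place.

8.4 cM

The two most frequent reciprocal classes, l + + and + f j, are the parental types, so the F1 was l + + / + f j.
The two rarest classes, l f + and + + j, are the double crossovers. Comparing them with the parentals, only the f allele has switched, so f is the middle locus and the order is j – f – l.
Crossovers in the j–f interval produce the single-crossover classes l + j and + f + (30 + 28 = 58) plus the double crossovers (9).
RF(j–f) = (58 + 9) / 800 = 67/800 = 0.0838 → 8.4 cM.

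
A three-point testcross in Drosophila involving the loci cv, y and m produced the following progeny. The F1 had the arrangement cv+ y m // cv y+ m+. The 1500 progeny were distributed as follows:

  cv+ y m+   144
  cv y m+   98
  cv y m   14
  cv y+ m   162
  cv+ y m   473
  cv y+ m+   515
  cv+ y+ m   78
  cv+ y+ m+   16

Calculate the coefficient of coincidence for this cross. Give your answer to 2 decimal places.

The two rarest classes, cv y m and cv+ y+ m+, are the double crossovers. Comparing them with the parentals, only the cv allele has switched, so cv is the middle locus and the order is m – cv – y.
m–cv: (306 + 30)/1500 = 0.2240; cv–y: (176 + 30)/1500 = 0.1373.
Expected DCO frequency = 0.2240 × 0.1373 ≈ 0.03076; observed = 30/1500 ≈ 0.02000.
Coefficient of coincidence = 0.02000/0.03076 ≈ 0.65.

0.65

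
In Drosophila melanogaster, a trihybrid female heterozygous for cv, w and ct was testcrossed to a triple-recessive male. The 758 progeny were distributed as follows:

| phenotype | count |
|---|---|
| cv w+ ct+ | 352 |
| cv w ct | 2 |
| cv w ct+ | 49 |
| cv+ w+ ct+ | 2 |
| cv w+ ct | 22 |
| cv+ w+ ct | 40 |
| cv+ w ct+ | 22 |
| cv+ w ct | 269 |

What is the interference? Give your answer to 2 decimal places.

0.32

The two most frequent reciprocal classes, cv+ w ct and cv w+ ct+, are the parental types, so the F1 was cv+ w ct / cv w+ ct+.
The two rarest classes, cv w ct and cv+ w+ ct+, are the double crossovers. Comparing them with the parentals, only the cv allele has switched, so cv is the middle locus and the order is w – cv – ct.
w–cv: (89 + 4)/758 = 0.1227; cv–ct: (44 + 4)/758 = 0.0633.
Expected DCO frequency = 0.1227 × 0.0633 ≈ 0.00777; observed = 4/758 ≈ 0.00528.
Coefficient of coincidence = 0.00528/0.00777 ≈ 0.68; interference = 1 − 0.68 = 0.32.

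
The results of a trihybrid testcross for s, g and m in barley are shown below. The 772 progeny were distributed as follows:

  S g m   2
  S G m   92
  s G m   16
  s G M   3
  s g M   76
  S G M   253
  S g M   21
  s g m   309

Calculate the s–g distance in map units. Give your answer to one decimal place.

5.4 map units

The two most frequent reciprocal classes, s g m and S G M, are the parental types, so the F1 was s g m / S G M.
The two rarest classes, S g m and s G M, are the double crossovers. Comparing them with the parentals, only the s allele has switched, so s is the middle locus and the order is m – s – g.
Crossovers in the s–g interval produce the single-crossover classes s G m and S g M (16 + 21 = 37) plus the double crossovers (5).
RF(s–g) = (37 + 5) / 772 = 42/772 = 0.0544 → 5.4 map units.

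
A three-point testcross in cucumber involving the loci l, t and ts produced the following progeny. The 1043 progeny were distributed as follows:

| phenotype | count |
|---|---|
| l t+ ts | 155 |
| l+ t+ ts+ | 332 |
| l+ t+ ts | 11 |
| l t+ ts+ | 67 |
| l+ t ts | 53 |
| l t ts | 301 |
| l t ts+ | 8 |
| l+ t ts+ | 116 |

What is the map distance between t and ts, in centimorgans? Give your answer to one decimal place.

The two most frequent reciprocal classes, l t ts and l+ t+ ts+, are the parental types, so the F1 was l t ts / l+ t+ ts+.
The two rarest classes, l t ts+ and l+ t+ ts, are the double crossovers. Comparing them with the parentals, only the ts allele has switched, so ts is the middle locus and the order is t – ts – l.
Crossovers in the t–ts interval produce the single-crossover classes l t+ ts and l+ t ts+ (155 + 116 = 271) plus the double crossovers (19).
RF(t–ts) = (271 + 19) / 1043 = 290/1043 = 0.2780 → 27.8 centimorgans.

27.8 centimorgans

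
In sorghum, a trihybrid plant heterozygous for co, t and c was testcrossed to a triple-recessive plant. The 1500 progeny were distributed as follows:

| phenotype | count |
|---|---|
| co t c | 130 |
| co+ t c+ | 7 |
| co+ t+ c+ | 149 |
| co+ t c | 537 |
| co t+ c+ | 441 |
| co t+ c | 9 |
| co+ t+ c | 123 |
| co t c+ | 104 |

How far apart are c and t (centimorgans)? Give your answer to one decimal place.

The two most frequent reciprocal classes, co t+ c+ and co+ t c, are the parental types, so the F1 was co t+ c+ / co+ t c.
The two rarest classes, co t+ c and co+ t c+, are the double crossovers. Comparing them with the parentals, only the c allele has switched, so c is the middle locus and the order is t – c – co.
Crossovers in the t–c interval produce the single-crossover classes co t c+ and co+ t+ c (104 + 123 = 227) plus the double crossovers (16).
RF(t–c) = (227 + 16) / 1500 = 243/1500 = 0.1620 → 16.2 centimorgans.

16.2 centimorgans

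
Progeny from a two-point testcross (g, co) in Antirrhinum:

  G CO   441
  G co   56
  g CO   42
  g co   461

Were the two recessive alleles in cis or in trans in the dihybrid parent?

The two most frequent classes are G CO (441) and g co (461); these are the parental (non-recombinant) types.
So the F1 carried G CO on one chromosome and g co on the other — the recessive alleles are on the same chromosome (cis / coupling).

cis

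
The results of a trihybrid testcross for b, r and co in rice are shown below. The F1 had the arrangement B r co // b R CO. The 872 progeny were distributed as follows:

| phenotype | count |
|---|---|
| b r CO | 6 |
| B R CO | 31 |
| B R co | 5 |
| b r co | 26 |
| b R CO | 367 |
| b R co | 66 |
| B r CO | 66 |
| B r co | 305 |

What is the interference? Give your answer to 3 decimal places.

0.014

The two rarest classes, B R co and b r CO, are the double crossovers. Comparing them with the parentals, only the r allele has switched, so r is the middle locus and the order is b – r – co.
b–r: (57 + 11)/872 = 0.0780; r–co: (132 + 11)/872 = 0.1640.
Expected DCO frequency = 0.0780 × 0.1640 ≈ 0.01279; observed = 11/872 ≈ 0.01261.
Coefficient of coincidence = 0.01261/0.01279 ≈ 0.986; interference = 1 − 0.986 = 0.014.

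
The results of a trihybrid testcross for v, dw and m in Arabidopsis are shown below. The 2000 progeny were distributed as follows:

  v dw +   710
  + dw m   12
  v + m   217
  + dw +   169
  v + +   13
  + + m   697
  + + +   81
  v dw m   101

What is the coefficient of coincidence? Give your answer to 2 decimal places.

The two most frequent reciprocal classes, v dw + and + + m, are the parental types, so the F1 was v dw + / + + m.
The two rarest classes, v + + and + dw m, are the double crossovers. Comparing them with the parentals, only the dw allele has switched, so dw is the middle locus and the order is m – dw – v.
m–dw: (182 + 25)/2000 = 0.1035; dw–v: (386 + 25)/2000 = 0.2055.
Expected DCO frequency = 0.1035 × 0.2055 ≈ 0.02127; observed = 25/2000 ≈ 0.01250.
Coefficient of coincidence = 0.01250/0.02127 ≈ 0.59.

0.59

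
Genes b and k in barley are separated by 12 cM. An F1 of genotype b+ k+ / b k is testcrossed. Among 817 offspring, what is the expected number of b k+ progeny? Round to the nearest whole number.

A map distance of 12 cM corresponds to a recombination frequency of 0.120.
The F1 is b+ k+ / b k, so b k+ is a recombinant gamete class with expected frequency r/2 = 0.120/2 = 0.0600.
Expected number = 0.0600 × 817 = 49.02 ≈ 49.

49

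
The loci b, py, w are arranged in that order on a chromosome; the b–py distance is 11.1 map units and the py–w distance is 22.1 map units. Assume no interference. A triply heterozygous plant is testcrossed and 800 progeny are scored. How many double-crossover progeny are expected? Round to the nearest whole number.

20

Map distances give recombination frequencies of 0.111 and 0.221 for the two intervals.
With no interference, expected double-crossover frequency = 0.111 × 0.221 = 0.02453.
Expected number = 0.02453 × 800 = 19.62 ≈ 20.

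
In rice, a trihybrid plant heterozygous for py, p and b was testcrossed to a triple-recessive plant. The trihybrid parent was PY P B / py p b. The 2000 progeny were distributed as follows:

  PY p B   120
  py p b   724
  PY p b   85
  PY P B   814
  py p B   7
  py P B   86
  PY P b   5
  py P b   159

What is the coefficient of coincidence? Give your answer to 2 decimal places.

0.45

The two rarest classes, PY P b and py p B, are the double crossovers. Comparing them with the parentals, only the b allele has switched, so b is the middle locus and the order is p – b – py.
p–b: (279 + 12)/2000 = 0.1455; b–py: (171 + 12)/2000 = 0.0915.
Expected DCO frequency = 0.1455 × 0.0915 ≈ 0.01331; observed = 12/2000 ≈ 0.00600.
Coefficient of coincidence = 0.00600/0.01331 ≈ 0.45.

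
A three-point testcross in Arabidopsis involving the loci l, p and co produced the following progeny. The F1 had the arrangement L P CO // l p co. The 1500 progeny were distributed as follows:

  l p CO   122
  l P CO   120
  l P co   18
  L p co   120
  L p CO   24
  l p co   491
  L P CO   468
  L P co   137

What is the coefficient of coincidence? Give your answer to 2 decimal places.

0.74

The two rarest classes, L p CO and l P co, are the double crossovers. Comparing them with the parentals, only the p allele has switched, so p is the middle locus and the order is co – p – l.
co–p: (259 + 42)/1500 = 0.2007; p–l: (240 + 42)/1500 = 0.1880.
Expected DCO frequency = 0.2007 × 0.1880 ≈ 0.03773; observed = 42/1500 ≈ 0.02800.
Coefficient of coincidence = 0.02800/0.03773 ≈ 0.74.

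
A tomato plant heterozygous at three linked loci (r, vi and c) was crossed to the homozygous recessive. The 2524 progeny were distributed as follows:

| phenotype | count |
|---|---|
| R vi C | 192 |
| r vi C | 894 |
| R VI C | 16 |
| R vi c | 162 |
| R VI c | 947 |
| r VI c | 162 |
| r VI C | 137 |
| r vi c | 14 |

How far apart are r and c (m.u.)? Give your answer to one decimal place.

15.2 m.u.

The two most frequent reciprocal classes, r vi C and R VI c, are the parental types, so the F1 was r vi C / R VI c.
The two rarest classes, r vi c and R VI C, are the double crossovers. Comparing them with the parentals, only the c allele has switched, so c is the middle locus and the order is r – c – vi.
Crossovers in the r–c interval produce the single-crossover classes R vi C and r VI c (192 + 162 = 354) plus the double crossovers (30).
RF(r–c) = (354 + 30) / 2524 = 384/2524 = 0.1521 → 15.2 m.u.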